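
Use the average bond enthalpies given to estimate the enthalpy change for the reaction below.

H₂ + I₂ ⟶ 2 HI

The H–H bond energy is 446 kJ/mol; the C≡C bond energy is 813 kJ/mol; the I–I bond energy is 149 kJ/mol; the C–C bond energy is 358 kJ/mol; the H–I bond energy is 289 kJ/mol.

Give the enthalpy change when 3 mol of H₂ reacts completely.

Bonds broken (reactants):
  H–H: 1 × 446 = 446
  I–I: 1 × 149 = 149
  Σ(broken) = 595 kJ
Bonds formed (products):
  H–I: 2 × 289 = 578
  Σ(formed) = 578 kJ
ΔH = Σ(broken) − Σ(formed) = 595 − 578 = +17 kJ
For 3× the reaction as written: 3 × (+17) = +51 kJ

ΔH = +51 kJ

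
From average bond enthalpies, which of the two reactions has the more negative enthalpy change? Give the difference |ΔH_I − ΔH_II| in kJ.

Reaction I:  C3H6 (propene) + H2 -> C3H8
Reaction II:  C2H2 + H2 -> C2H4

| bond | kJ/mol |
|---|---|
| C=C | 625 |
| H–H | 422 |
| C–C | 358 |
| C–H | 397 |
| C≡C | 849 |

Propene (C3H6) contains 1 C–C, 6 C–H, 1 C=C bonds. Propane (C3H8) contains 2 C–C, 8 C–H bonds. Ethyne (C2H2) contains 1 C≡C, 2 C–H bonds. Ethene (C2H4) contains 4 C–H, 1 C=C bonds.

Reaction I:
  Bonds broken (reactants):
    C–C: 1 × 358 = 358
    C–H: 6 × 397 = 2382
    C=C: 1 × 625 = 625
    H–H: 1 × 422 = 422
    Σ(broken) = 3787 kJ
  Bonds formed (products):
    C–C: 2 × 358 = 716
    C–H: 8 × 397 = 3176
    Σ(formed) = 3892 kJ
  ΔH_I = 3787 − 3892 = −105 kJ
Reaction II:
  Bonds broken (reactants):
    C≡C: 1 × 849 = 849
    C–H: 2 × 397 = 794
    H–H: 1 × 422 = 422
    Σ(broken) = 2065 kJ
  Bonds formed (products):
    C–H: 4 × 397 = 1588
    C=C: 1 × 625 = 625
    Σ(formed) = 2213 kJ
  ΔH_II = 2065 − 2213 = −148 kJ
ΔH_I − ΔH_II = +43 kJ, so reaction II has the more negative ΔH; |ΔH_I − ΔH_II| = 43 kJ.

Reaction II, by 43 kJ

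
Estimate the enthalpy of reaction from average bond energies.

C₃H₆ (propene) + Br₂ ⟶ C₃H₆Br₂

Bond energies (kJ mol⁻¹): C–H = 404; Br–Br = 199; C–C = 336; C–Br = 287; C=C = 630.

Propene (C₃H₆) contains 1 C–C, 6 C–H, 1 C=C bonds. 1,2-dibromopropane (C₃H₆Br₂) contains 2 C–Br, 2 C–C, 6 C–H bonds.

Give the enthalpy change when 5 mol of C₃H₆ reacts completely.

ΔH = −405 kJ

Bonds broken (reactants):
  Br–Br: 1 × 199 = 199
  C–C: 1 × 336 = 336
  C–H: 6 × 404 = 2424
  C=C: 1 × 630 = 630
  Σ(broken) = 3589 kJ
Bonds formed (products):
  C–Br: 2 × 287 = 574
  C–C: 2 × 336 = 672
  C–H: 6 × 404 = 2424
  Σ(formed) = 3670 kJ
ΔH = Σ(broken) − Σ(formed) = 3589 − 3670 = −81 kJ
For 5× the reaction as written: 5 × (−81) = −405 kJ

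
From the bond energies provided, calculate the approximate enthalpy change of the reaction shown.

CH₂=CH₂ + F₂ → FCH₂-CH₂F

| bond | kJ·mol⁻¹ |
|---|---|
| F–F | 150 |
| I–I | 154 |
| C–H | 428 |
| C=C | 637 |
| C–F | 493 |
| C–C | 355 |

Bonds broken (reactants):
  C–H: 4 × 428 = 1712
  C=C: 1 × 637 = 637
  F–F: 1 × 150 = 150
  Σ(broken) = 2499 kJ
Bonds formed (products):
  C–C: 1 × 355 = 355
  C–F: 2 × 493 = 986
  C–H: 4 × 428 = 1712
  Σ(formed) = 3053 kJ
ΔH = Σ(broken) − Σ(formed) = 2499 − 3053 = −554 kJ

ΔH ≈ −554 kJ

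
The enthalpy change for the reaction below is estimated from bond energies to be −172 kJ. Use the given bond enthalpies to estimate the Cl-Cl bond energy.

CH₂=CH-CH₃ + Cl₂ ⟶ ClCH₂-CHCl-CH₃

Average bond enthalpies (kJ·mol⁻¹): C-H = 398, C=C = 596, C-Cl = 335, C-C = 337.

D(Cl-Cl) ≈ 239 kJ/mol

Let D be the Cl-Cl bond energy.
Σ(broken) = 1×337 + 6×398 + 1×596 + 1×D = 3321 + D
Σ(formed) = 2×337 + 2×335 + 6×398 = 3732
ΔH = Σ(broken) − Σ(formed) = (3321 + D) − (3732) = −411 + D
Setting this equal to −172 kJ gives D = 239 kJ/mol.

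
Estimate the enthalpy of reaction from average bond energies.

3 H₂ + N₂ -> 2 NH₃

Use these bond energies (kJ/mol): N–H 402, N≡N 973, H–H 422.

ΔH ≈ −173 kJ

Bonds broken (reactants):
  H–H: 3 × 422 = 1266
  N≡N: 1 × 973 = 973
  Σ(broken) = 2239 kJ
Bonds formed (products):
  N–H: 6 × 402 = 2412
  Σ(formed) = 2412 kJ
ΔH = Σ(broken) − Σ(formed) = 2239 − 2412 = −173 kJ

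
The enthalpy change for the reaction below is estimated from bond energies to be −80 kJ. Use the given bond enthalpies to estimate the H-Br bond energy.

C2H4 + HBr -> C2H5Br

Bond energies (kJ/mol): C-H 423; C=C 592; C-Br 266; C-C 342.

D(H-Br) ≈ 359 kJ/mol

Let D be the H-Br bond energy.
Σ(broken) = 4×423 + 1×592 + 1×D = 2284 + D
Σ(formed) = 1×266 + 1×342 + 5×423 = 2723
ΔH = Σ(broken) − Σ(formed) = (2284 + D) − (2723) = −439 + D
Setting this equal to −80 kJ gives D = 359 kJ/mol.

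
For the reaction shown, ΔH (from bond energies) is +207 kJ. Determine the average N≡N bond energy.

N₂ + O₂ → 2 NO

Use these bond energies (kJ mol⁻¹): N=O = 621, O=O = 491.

Let D be the N≡N bond energy.
Σ(broken) = 1×D + 1×491 = 491 + D
Σ(formed) = 2×621 = 1242
ΔH = Σ(broken) − Σ(formed) = (491 + D) − (1242) = −751 + D
Setting this equal to +207 kJ gives D = 958 kJ/mol.

D(N≡N) ≈ 958 kJ/mol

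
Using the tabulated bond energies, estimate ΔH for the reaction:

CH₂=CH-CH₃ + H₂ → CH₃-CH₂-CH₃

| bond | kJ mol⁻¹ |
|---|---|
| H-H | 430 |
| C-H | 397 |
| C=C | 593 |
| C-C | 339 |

ΔH ≈ −110 kJ

Bonds broken (reactants):
  C-C: 1 × 339 = 339
  C-H: 6 × 397 = 2382
  C=C: 1 × 593 = 593
  H-H: 1 × 430 = 430
  Σ(broken) = 3744 kJ
Bonds formed (products):
  C-C: 2 × 339 = 678
  C-H: 8 × 397 = 3176
  Σ(formed) = 3854 kJ
ΔH = Σ(broken) − Σ(formed) = 3744 − 3854 = −110 kJ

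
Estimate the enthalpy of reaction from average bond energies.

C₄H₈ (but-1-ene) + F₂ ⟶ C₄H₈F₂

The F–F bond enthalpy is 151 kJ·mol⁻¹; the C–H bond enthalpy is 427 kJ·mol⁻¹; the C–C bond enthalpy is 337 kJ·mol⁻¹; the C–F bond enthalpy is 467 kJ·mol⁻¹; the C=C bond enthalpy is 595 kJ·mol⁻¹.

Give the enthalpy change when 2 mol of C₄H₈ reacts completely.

Bonds broken (reactants):
  C–C: 2 × 337 = 674
  C–H: 8 × 427 = 3416
  C=C: 1 × 595 = 595
  F–F: 1 × 151 = 151
  Σ(broken) = 4836 kJ
Bonds formed (products):
  C–C: 3 × 337 = 1011
  C–F: 2 × 467 = 934
  C–H: 8 × 427 = 3416
  Σ(formed) = 5361 kJ
ΔH = Σ(broken) − Σ(formed) = 4836 − 5361 = −525 kJ
For 2× the reaction as written: 2 × (−525) = −1050 kJ

ΔH = −1050 kJ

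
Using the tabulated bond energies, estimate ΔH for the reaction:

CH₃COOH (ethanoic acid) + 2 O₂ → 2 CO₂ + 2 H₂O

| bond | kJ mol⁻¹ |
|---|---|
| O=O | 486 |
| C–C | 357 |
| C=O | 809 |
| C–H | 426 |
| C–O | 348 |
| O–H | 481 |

Bonds broken (reactants):
  C–C: 1 × 357 = 357
  C–H: 3 × 426 = 1278
  C–O: 1 × 348 = 348
  C=O: 1 × 809 = 809
  O–H: 1 × 481 = 481
  O=O: 2 × 486 = 972
  Σ(broken) = 4245 kJ
Bonds formed (products):
  C=O: 4 × 809 = 3236
  O–H: 4 × 481 = 1924
  Σ(formed) = 5160 kJ
ΔH = Σ(broken) − Σ(formed) = 4245 − 5160 = −915 kJ

ΔH ≈ −915 kJ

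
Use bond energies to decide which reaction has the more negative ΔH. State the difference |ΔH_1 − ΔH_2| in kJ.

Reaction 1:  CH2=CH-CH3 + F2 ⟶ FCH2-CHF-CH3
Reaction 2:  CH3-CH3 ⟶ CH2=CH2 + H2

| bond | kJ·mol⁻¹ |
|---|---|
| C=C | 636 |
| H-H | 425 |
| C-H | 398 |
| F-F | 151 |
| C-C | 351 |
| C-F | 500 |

Reaction 1:
  Bonds broken (reactants):
    C-C: 1 × 351 = 351
    C-H: 6 × 398 = 2388
    C=C: 1 × 636 = 636
    F-F: 1 × 151 = 151
    Σ(broken) = 3526 kJ
  Bonds formed (products):
    C-C: 2 × 351 = 702
    C-F: 2 × 500 = 1000
    C-H: 6 × 398 = 2388
    Σ(formed) = 4090 kJ
  ΔH_1 = 3526 − 4090 = −564 kJ
Reaction 2:
  Bonds broken (reactants):
    C-C: 1 × 351 = 351
    C-H: 6 × 398 = 2388
    Σ(broken) = 2739 kJ
  Bonds formed (products):
    C-H: 4 × 398 = 1592
    C=C: 1 × 636 = 636
    H-H: 1 × 425 = 425
    Σ(formed) = 2653 kJ
  ΔH_2 = 2739 − 2653 = +86 kJ
ΔH_1 − ΔH_2 = −650 kJ, so reaction 1 has the more negative ΔH; |ΔH_1 − ΔH_2| = 650 kJ.

Reaction 1, by 650 kJ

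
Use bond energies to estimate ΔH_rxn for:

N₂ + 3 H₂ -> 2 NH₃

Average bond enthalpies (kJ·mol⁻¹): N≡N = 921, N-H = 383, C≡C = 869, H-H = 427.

Bonds broken (reactants):
  H-H: 3 × 427 = 1281
  N≡N: 1 × 921 = 921
  Σ(broken) = 2202 kJ
Bonds formed (products):
  N-H: 6 × 383 = 2298
  Σ(formed) = 2298 kJ
ΔH = Σ(broken) − Σ(formed) = 2202 − 2298 = −96 kJ

ΔH ≈ −96 kJ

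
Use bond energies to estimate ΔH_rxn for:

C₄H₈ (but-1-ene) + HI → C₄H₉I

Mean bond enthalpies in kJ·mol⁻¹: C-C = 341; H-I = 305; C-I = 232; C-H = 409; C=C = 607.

Bonds broken (reactants):
  C-C: 2 × 341 = 682
  C-H: 8 × 409 = 3272
  C=C: 1 × 607 = 607
  H-I: 1 × 305 = 305
  Σ(broken) = 4866 kJ
Bonds formed (products):
  C-C: 3 × 341 = 1023
  C-H: 9 × 409 = 3681
  C-I: 1 × 232 = 232
  Σ(formed) = 4936 kJ
ΔH = Σ(broken) − Σ(formed) = 4866 − 4936 = −70 kJ

ΔH ≈ −70 kJ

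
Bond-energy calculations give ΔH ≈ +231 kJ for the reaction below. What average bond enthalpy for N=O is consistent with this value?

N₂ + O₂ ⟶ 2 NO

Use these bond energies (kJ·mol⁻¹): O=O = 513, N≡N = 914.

D(N=O) ≈ 598 kJ/mol

Let D be the N=O bond energy.
Σ(broken) = 1×914 + 1×513 = 1427
Σ(formed) = 2×D = 2D
ΔH = Σ(broken) − Σ(formed) = (1427) − (2D) = +1427 − 2D
Setting this equal to +231 kJ gives 2D = 1196, so D = 598 kJ/mol.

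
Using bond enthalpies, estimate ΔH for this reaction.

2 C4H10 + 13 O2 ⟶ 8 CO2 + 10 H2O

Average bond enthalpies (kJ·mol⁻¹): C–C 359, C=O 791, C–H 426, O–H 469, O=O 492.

ΔH ≈ −4966 kJ

Bonds broken (reactants):
  C–C: 6 × 359 = 2154
  C–H: 20 × 426 = 8520
  O=O: 13 × 492 = 6396
  Σ(broken) = 17070 kJ
Bonds formed (products):
  C=O: 16 × 791 = 12656
  O–H: 20 × 469 = 9380
  Σ(formed) = 22036 kJ
ΔH = Σ(broken) − Σ(formed) = 17070 − 22036 = −4966 kJ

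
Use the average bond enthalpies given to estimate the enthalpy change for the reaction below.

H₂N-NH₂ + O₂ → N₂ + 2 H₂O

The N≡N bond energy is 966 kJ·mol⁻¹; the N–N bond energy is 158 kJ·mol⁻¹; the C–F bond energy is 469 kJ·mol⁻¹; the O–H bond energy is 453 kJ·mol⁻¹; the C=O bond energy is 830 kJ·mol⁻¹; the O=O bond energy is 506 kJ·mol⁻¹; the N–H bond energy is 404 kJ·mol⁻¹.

ΔH ≈ −498 kJ

Bonds broken (reactants):
  N–H: 4 × 404 = 1616
  N–N: 1 × 158 = 158
  O=O: 1 × 506 = 506
  Σ(broken) = 2280 kJ
Bonds formed (products):
  N≡N: 1 × 966 = 966
  O–H: 4 × 453 = 1812
  Σ(formed) = 2778 kJ
ΔH = Σ(broken) − Σ(formed) = 2280 − 2778 = −498 kJ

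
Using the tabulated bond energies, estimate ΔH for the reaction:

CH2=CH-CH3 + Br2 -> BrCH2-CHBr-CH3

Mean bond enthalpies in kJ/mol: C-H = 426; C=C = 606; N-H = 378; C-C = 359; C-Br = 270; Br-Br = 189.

Bonds broken (reactants):
  Br-Br: 1 × 189 = 189
  C-C: 1 × 359 = 359
  C-H: 6 × 426 = 2556
  C=C: 1 × 606 = 606
  Σ(broken) = 3710 kJ
Bonds formed (products):
  C-Br: 2 × 270 = 540
  C-C: 2 × 359 = 718
  C-H: 6 × 426 = 2556
  Σ(formed) = 3814 kJ
ΔH = Σ(broken) − Σ(formed) = 3710 − 3814 = −104 kJ

ΔH ≈ −104 kJ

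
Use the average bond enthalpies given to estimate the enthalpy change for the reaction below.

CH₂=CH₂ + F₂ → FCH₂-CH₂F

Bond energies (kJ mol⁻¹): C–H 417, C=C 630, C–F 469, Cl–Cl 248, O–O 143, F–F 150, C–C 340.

Bonds broken (reactants):
  C–H: 4 × 417 = 1668
  C=C: 1 × 630 = 630
  F–F: 1 × 150 = 150
  Σ(broken) = 2448 kJ
Bonds formed (products):
  C–C: 1 × 340 = 340
  C–F: 2 × 469 = 938
  C–H: 4 × 417 = 1668
  Σ(formed) = 2946 kJ
ΔH = Σ(broken) − Σ(formed) = 2448 − 2946 = −498 kJ

ΔH ≈ −498 kJ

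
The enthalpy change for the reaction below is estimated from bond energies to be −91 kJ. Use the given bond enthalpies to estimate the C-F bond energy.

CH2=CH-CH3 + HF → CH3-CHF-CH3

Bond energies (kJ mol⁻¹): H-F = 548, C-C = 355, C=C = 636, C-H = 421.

D(C-F) ≈ 499 kJ/mol

Let D be the C-F bond energy.
Σ(broken) = 1×355 + 6×421 + 1×636 + 1×548 = 4065
Σ(formed) = 2×355 + 1×D + 7×421 = 3657 + D
ΔH = Σ(broken) − Σ(formed) = (4065) − (3657 + D) = +408 − D
Setting this equal to −91 kJ gives D = 499 kJ/mol.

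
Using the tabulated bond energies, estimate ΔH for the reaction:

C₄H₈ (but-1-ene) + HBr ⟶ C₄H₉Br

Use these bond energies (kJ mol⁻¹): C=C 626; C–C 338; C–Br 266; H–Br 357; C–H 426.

Bonds broken (reactants):
  C–C: 2 × 338 = 676
  C–H: 8 × 426 = 3408
  C=C: 1 × 626 = 626
  H–Br: 1 × 357 = 357
  Σ(broken) = 5067 kJ
Bonds formed (products):
  C–Br: 1 × 266 = 266
  C–C: 3 × 338 = 1014
  C–H: 9 × 426 = 3834
  Σ(formed) = 5114 kJ
ΔH = Σ(broken) − Σ(formed) = 5067 − 5114 = −47 kJ

ΔH ≈ −47 kJ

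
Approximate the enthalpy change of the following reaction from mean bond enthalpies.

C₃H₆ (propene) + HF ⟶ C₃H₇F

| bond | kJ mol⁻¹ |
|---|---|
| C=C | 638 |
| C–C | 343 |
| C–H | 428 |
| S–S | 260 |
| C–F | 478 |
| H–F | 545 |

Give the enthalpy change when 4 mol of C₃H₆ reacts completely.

ΔH = −264 kJ

Bonds broken (reactants):
  C–C: 1 × 343 = 343
  C–H: 6 × 428 = 2568
  C=C: 1 × 638 = 638
  H–F: 1 × 545 = 545
  Σ(broken) = 4094 kJ
Bonds formed (products):
  C–C: 2 × 343 = 686
  C–F: 1 × 478 = 478
  C–H: 7 × 428 = 2996
  Σ(formed) = 4160 kJ
ΔH = Σ(broken) − Σ(formed) = 4094 − 4160 = −66 kJ
For 4× the reaction as written: 4 × (−66) = −264 kJ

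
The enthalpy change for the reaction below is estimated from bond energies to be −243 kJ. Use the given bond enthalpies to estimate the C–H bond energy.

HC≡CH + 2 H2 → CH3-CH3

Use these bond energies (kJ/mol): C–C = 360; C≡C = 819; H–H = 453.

D(C–H) ≈ 402 kJ/mol

Let D be the C–H bond energy.
Σ(broken) = 1×819 + 2×D + 2×453 = 1725 + 2D
Σ(formed) = 1×360 + 6×D = 360 + 6D
ΔH = Σ(broken) − Σ(formed) = (1725 + 2D) − (360 + 6D) = +1365 − 4D
Setting this equal to −243 kJ gives 4D = 1608, so D = 402 kJ/mol.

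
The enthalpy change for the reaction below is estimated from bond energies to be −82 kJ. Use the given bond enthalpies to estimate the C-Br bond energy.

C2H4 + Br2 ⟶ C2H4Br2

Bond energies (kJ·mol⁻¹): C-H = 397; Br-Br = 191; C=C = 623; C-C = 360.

D(C-Br) ≈ 268 kJ/mol

Let D be the C-Br bond energy.
Σ(broken) = 1×191 + 4×397 + 1×623 = 2402
Σ(formed) = 2×D + 1×360 + 4×397 = 1948 + 2D
ΔH = Σ(broken) − Σ(formed) = (2402) − (1948 + 2D) = +454 − 2D
Setting this equal to −82 kJ gives 2D = 536, so D = 268 kJ/mol.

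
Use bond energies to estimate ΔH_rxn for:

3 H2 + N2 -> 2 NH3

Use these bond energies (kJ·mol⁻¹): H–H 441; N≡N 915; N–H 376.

ΔH ≈ −18 kJ

Bonds broken (reactants):
  H–H: 3 × 441 = 1323
  N≡N: 1 × 915 = 915
  Σ(broken) = 2238 kJ
Bonds formed (products):
  N–H: 6 × 376 = 2256
  Σ(formed) = 2256 kJ
ΔH = Σ(broken) − Σ(formed) = 2238 − 2256 = −18 kJ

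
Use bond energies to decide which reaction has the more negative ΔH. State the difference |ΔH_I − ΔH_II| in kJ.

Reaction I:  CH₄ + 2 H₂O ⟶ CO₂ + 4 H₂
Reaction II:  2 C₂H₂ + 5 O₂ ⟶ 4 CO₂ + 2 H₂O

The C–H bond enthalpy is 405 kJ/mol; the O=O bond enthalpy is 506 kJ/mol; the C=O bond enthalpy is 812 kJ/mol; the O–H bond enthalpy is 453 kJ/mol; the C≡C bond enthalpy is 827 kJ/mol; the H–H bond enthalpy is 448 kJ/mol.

Reaction II, by 2520 kJ

Reaction I:
  Bonds broken (reactants):
    C–H: 4 × 405 = 1620
    O–H: 4 × 453 = 1812
    Σ(broken) = 3432 kJ
  Bonds formed (products):
    C=O: 2 × 812 = 1624
    H–H: 4 × 448 = 1792
    Σ(formed) = 3416 kJ
  ΔH_I = 3432 − 3416 = +16 kJ
Reaction II:
  Bonds broken (reactants):
    C≡C: 2 × 827 = 1654
    C–H: 4 × 405 = 1620
    O=O: 5 × 506 = 2530
    Σ(broken) = 5804 kJ
  Bonds formed (products):
    C=O: 8 × 812 = 6496
    O–H: 4 × 453 = 1812
    Σ(formed) = 8308 kJ
  ΔH_II = 5804 − 8308 = −2504 kJ
ΔH_I − ΔH_II = +2520 kJ, so reaction II has the more negative ΔH; |ΔH_I − ΔH_II| = 2520 kJ.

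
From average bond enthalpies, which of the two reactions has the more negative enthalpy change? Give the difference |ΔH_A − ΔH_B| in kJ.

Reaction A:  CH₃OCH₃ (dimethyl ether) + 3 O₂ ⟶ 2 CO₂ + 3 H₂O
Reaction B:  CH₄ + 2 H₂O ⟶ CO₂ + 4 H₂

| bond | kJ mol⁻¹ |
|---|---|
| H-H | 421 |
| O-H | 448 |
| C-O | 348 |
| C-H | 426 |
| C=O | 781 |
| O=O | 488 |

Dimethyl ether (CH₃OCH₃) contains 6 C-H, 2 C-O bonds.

Reaction A, by 1346 kJ

Reaction A:
  Bonds broken (reactants):
    C-H: 6 × 426 = 2556
    C-O: 2 × 348 = 696
    O=O: 3 × 488 = 1464
    Σ(broken) = 4716 kJ
  Bonds formed (products):
    C=O: 4 × 781 = 3124
    O-H: 6 × 448 = 2688
    Σ(formed) = 5812 kJ
  ΔH_A = 4716 − 5812 = −1096 kJ
Reaction B:
  Bonds broken (reactants):
    C-H: 4 × 426 = 1704
    O-H: 4 × 448 = 1792
    Σ(broken) = 3496 kJ
  Bonds formed (products):
    C=O: 2 × 781 = 1562
    H-H: 4 × 421 = 1684
    Σ(formed) = 3246 kJ
  ΔH_B = 3496 − 3246 = +250 kJ
ΔH_A − ΔH_B = −1346 kJ, so reaction A has the more negative ΔH; |ΔH_A − ΔH_B| = 1346 kJ.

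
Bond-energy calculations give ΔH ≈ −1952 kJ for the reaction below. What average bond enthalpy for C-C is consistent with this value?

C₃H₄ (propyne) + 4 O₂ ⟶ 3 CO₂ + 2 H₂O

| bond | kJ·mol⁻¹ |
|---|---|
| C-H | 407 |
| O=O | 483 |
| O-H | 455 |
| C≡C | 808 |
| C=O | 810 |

Let D be the C-C bond energy.
Σ(broken) = 1×808 + 1×D + 4×407 + 4×483 = 4368 + D
Σ(formed) = 6×810 + 4×455 = 6680
ΔH = Σ(broken) − Σ(formed) = (4368 + D) − (6680) = −2312 + D
Setting this equal to −1952 kJ gives D = 360 kJ/mol.

D(C-C) ≈ 360 kJ/mol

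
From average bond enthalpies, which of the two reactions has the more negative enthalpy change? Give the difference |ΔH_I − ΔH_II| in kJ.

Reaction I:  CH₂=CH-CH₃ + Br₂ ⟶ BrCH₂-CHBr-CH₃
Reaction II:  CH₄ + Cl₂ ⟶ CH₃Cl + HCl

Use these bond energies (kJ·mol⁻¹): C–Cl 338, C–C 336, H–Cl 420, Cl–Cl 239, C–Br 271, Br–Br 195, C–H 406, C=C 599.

Reaction I:
  Bonds broken (reactants):
    Br–Br: 1 × 195 = 195
    C–C: 1 × 336 = 336
    C–H: 6 × 406 = 2436
    C=C: 1 × 599 = 599
    Σ(broken) = 3566 kJ
  Bonds formed (products):
    C–Br: 2 × 271 = 542
    C–C: 2 × 336 = 672
    C–H: 6 × 406 = 2436
    Σ(formed) = 3650 kJ
  ΔH_I = 3566 − 3650 = −84 kJ
Reaction II:
  Bonds broken (reactants):
    C–H: 4 × 406 = 1624
    Cl–Cl: 1 × 239 = 239
    Σ(broken) = 1863 kJ
  Bonds formed (products):
    C–Cl: 1 × 338 = 338
    C–H: 3 × 406 = 1218
    H–Cl: 1 × 420 = 420
    Σ(formed) = 1976 kJ
  ΔH_II = 1863 − 1976 = −113 kJ
ΔH_I − ΔH_II = +29 kJ, so reaction II has the more negative ΔH; |ΔH_I − ΔH_II| = 29 kJ.

Reaction II, by 29 kJ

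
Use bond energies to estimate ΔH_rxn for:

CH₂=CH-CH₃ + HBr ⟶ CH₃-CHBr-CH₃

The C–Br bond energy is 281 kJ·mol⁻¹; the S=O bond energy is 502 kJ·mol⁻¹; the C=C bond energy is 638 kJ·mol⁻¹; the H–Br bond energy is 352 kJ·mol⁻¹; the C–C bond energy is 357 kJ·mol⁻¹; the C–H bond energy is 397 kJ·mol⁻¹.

Bonds broken (reactants):
  C–C: 1 × 357 = 357
  C–H: 6 × 397 = 2382
  C=C: 1 × 638 = 638
  H–Br: 1 × 352 = 352
  Σ(broken) = 3729 kJ
Bonds formed (products):
  C–Br: 1 × 281 = 281
  C–C: 2 × 357 = 714
  C–H: 7 × 397 = 2779
  Σ(formed) = 3774 kJ
ΔH = Σ(broken) − Σ(formed) = 3729 − 3774 = −45 kJ

ΔH ≈ −45 kJ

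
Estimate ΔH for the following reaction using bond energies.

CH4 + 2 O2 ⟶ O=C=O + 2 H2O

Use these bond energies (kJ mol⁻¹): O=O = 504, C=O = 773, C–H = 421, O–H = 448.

ΔH ≈ −646 kJ

Bonds broken (reactants):
  C–H: 4 × 421 = 1684
  O=O: 2 × 504 = 1008
  Σ(broken) = 2692 kJ
Bonds formed (products):
  C=O: 2 × 773 = 1546
  O–H: 4 × 448 = 1792
  Σ(formed) = 3338 kJ
ΔH = Σ(broken) − Σ(formed) = 2692 − 3338 = −646 kJ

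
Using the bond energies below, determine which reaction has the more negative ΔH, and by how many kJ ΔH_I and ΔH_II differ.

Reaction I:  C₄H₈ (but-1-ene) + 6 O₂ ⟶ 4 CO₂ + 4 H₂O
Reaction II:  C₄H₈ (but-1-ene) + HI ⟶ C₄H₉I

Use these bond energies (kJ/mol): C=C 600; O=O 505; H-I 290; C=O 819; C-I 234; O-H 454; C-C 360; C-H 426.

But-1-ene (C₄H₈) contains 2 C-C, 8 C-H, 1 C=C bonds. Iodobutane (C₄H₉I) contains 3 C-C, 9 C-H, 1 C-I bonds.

Reaction I:
  Bonds broken (reactants):
    C-C: 2 × 360 = 720
    C-H: 8 × 426 = 3408
    C=C: 1 × 600 = 600
    O=O: 6 × 505 = 3030
    Σ(broken) = 7758 kJ
  Bonds formed (products):
    C=O: 8 × 819 = 6552
    O-H: 8 × 454 = 3632
    Σ(formed) = 10184 kJ
  ΔH_I = 7758 − 10184 = −2426 kJ
Reaction II:
  Bonds broken (reactants):
    C-C: 2 × 360 = 720
    C-H: 8 × 426 = 3408
    C=C: 1 × 600 = 600
    H-I: 1 × 290 = 290
    Σ(broken) = 5018 kJ
  Bonds formed (products):
    C-C: 3 × 360 = 1080
    C-H: 9 × 426 = 3834
    C-I: 1 × 234 = 234
    Σ(formed) = 5148 kJ
  ΔH_II = 5018 − 5148 = −130 kJ
ΔH_I − ΔH_II = −2296 kJ, so reaction I has the more negative ΔH; |ΔH_I − ΔH_II| = 2296 kJ.

Reaction I, by 2296 kJ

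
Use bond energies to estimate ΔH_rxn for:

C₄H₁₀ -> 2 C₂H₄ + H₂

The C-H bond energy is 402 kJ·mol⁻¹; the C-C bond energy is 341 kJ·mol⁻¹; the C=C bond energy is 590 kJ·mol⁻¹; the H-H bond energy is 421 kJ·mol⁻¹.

Bonds broken (reactants):
  C-C: 3 × 341 = 1023
  C-H: 10 × 402 = 4020
  Σ(broken) = 5043 kJ
Bonds formed (products):
  C-H: 8 × 402 = 3216
  C=C: 2 × 590 = 1180
  H-H: 1 × 421 = 421
  Σ(formed) = 4817 kJ
ΔH = Σ(broken) − Σ(formed) = 5043 − 4817 = +226 kJ

ΔH ≈ +226 kJ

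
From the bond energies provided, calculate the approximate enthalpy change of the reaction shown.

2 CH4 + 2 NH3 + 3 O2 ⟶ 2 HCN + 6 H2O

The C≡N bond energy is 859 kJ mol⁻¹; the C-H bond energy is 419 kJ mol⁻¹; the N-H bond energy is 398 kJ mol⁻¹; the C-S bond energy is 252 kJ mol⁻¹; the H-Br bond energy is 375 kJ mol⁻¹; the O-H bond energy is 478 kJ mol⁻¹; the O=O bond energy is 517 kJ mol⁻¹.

ΔH ≈ −1001 kJ

Bonds broken (reactants):
  C-H: 8 × 419 = 3352
  N-H: 6 × 398 = 2388
  O=O: 3 × 517 = 1551
  Σ(broken) = 7291 kJ
Bonds formed (products):
  C≡N: 2 × 859 = 1718
  C-H: 2 × 419 = 838
  O-H: 12 × 478 = 5736
  Σ(formed) = 8292 kJ
ΔH = Σ(broken) − Σ(formed) = 7291 − 8292 = −1001 kJ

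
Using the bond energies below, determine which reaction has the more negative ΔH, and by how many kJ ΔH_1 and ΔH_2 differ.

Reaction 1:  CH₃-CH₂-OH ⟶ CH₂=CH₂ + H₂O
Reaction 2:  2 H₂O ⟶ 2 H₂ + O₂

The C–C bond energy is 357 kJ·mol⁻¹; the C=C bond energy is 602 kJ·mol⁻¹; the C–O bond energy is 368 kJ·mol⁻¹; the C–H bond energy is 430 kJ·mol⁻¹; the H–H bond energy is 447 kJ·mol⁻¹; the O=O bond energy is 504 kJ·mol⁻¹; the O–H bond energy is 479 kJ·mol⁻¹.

Reaction 1:
  Bonds broken (reactants):
    C–C: 1 × 357 = 357
    C–H: 5 × 430 = 2150
    C–O: 1 × 368 = 368
    O–H: 1 × 479 = 479
    Σ(broken) = 3354 kJ
  Bonds formed (products):
    C–H: 4 × 430 = 1720
    C=C: 1 × 602 = 602
    O–H: 2 × 479 = 958
    Σ(formed) = 3280 kJ
  ΔH_1 = 3354 − 3280 = +74 kJ
Reaction 2:
  Bonds broken (reactants):
    O–H: 4 × 479 = 1916
    Σ(broken) = 1916 kJ
  Bonds formed (products):
    H–H: 2 × 447 = 894
    O=O: 1 × 504 = 504
    Σ(formed) = 1398 kJ
  ΔH_2 = 1916 − 1398 = +518 kJ
ΔH_1 − ΔH_2 = −444 kJ, so reaction 1 has the more negative ΔH; |ΔH_1 − ΔH_2| = 444 kJ.

Reaction 1, by 444 kJ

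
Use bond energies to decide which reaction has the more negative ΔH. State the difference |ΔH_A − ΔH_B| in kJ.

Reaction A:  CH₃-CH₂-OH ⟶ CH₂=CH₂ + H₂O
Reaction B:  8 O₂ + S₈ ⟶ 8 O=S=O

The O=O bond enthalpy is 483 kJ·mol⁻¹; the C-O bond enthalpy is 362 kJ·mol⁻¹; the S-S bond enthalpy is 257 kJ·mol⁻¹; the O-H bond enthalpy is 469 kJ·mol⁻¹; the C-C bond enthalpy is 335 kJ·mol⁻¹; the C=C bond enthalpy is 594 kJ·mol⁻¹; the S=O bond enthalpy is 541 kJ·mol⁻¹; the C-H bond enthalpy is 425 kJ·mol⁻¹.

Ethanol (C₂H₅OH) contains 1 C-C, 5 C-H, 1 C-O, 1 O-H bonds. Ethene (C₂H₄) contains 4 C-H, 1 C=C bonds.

Reaction B, by 2795 kJ

Reaction A:
  Bonds broken (reactants):
    C-C: 1 × 335 = 335
    C-H: 5 × 425 = 2125
    C-O: 1 × 362 = 362
    O-H: 1 × 469 = 469
    Σ(broken) = 3291 kJ
  Bonds formed (products):
    C-H: 4 × 425 = 1700
    C=C: 1 × 594 = 594
    O-H: 2 × 469 = 938
    Σ(formed) = 3232 kJ
  ΔH_A = 3291 − 3232 = +59 kJ
Reaction B:
  Bonds broken (reactants):
    O=O: 8 × 483 = 3864
    S-S: 8 × 257 = 2056
    Σ(broken) = 5920 kJ
  Bonds formed (products):
    S=O: 16 × 541 = 8656
    Σ(formed) = 8656 kJ
  ΔH_B = 5920 − 8656 = −2736 kJ
ΔH_A − ΔH_B = +2795 kJ, so reaction B has the more negative ΔH; |ΔH_A − ΔH_B| = 2795 kJ.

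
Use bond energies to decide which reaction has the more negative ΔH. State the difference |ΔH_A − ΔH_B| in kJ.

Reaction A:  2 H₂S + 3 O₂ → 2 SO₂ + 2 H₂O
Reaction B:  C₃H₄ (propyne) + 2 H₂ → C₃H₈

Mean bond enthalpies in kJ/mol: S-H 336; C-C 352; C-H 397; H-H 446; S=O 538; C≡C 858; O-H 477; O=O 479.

Reaction A:
  Bonds broken (reactants):
    O=O: 3 × 479 = 1437
    S-H: 4 × 336 = 1344
    Σ(broken) = 2781 kJ
  Bonds formed (products):
    O-H: 4 × 477 = 1908
    S=O: 4 × 538 = 2152
    Σ(formed) = 4060 kJ
  ΔH_A = 2781 − 4060 = −1279 kJ
Reaction B:
  Bonds broken (reactants):
    C≡C: 1 × 858 = 858
    C-C: 1 × 352 = 352
    C-H: 4 × 397 = 1588
    H-H: 2 × 446 = 892
    Σ(broken) = 3690 kJ
  Bonds formed (products):
    C-C: 2 × 352 = 704
    C-H: 8 × 397 = 3176
    Σ(formed) = 3880 kJ
  ΔH_B = 3690 − 3880 = −190 kJ
ΔH_A − ΔH_B = −1089 kJ, so reaction A has the more negative ΔH; |ΔH_A − ΔH_B| = 1089 kJ.

Reaction A, by 1089 kJ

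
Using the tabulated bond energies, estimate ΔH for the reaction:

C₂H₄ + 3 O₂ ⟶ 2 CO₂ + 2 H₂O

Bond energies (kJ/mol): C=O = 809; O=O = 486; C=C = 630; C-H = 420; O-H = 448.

Bonds broken (reactants):
  C-H: 4 × 420 = 1680
  C=C: 1 × 630 = 630
  O=O: 3 × 486 = 1458
  Σ(broken) = 3768 kJ
Bonds formed (products):
  C=O: 4 × 809 = 3236
  O-H: 4 × 448 = 1792
  Σ(formed) = 5028 kJ
ΔH = Σ(broken) − Σ(formed) = 3768 − 5028 = −1260 kJ

ΔH ≈ −1260 kJ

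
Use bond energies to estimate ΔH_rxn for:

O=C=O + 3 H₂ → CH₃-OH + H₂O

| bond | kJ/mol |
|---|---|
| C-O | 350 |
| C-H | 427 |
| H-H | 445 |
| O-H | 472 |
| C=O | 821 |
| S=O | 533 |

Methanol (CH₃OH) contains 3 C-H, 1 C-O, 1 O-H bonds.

Bonds broken (reactants):
  C=O: 2 × 821 = 1642
  H-H: 3 × 445 = 1335
  Σ(broken) = 2977 kJ
Bonds formed (products):
  C-H: 3 × 427 = 1281
  C-O: 1 × 350 = 350
  O-H: 3 × 472 = 1416
  Σ(formed) = 3047 kJ
ΔH = Σ(broken) − Σ(formed) = 2977 − 3047 = −70 kJ

ΔH ≈ −70 kJ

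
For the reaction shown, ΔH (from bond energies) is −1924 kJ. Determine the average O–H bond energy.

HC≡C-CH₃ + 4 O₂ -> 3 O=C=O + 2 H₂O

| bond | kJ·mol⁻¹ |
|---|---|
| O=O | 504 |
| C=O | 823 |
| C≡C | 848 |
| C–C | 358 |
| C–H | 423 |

Let D be the O–H bond energy.
Σ(broken) = 1×848 + 1×358 + 4×423 + 4×504 = 4914
Σ(formed) = 6×823 + 4×D = 4938 + 4D
ΔH = Σ(broken) − Σ(formed) = (4914) − (4938 + 4D) = −24 − 4D
Setting this equal to −1924 kJ gives 4D = 1900, so D = 475 kJ/mol.

D(O–H) ≈ 475 kJ/mol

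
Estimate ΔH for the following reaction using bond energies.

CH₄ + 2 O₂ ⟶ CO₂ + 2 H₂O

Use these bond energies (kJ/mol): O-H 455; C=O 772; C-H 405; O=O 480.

Bonds broken (reactants):
  C-H: 4 × 405 = 1620
  O=O: 2 × 480 = 960
  Σ(broken) = 2580 kJ
Bonds formed (products):
  C=O: 2 × 772 = 1544
  O-H: 4 × 455 = 1820
  Σ(formed) = 3364 kJ
ΔH = Σ(broken) − Σ(formed) = 2580 − 3364 = −784 kJ

ΔH ≈ −784 kJ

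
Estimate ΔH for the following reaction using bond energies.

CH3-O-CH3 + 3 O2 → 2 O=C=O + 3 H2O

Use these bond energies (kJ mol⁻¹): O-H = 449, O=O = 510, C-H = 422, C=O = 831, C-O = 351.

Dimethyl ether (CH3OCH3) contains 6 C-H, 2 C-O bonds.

ΔH ≈ −1254 kJ

Bonds broken (reactants):
  C-H: 6 × 422 = 2532
  C-O: 2 × 351 = 702
  O=O: 3 × 510 = 1530
  Σ(broken) = 4764 kJ
Bonds formed (products):
  C=O: 4 × 831 = 3324
  O-H: 6 × 449 = 2694
  Σ(formed) = 6018 kJ
ΔH = Σ(broken) − Σ(formed) = 4764 − 6018 = −1254 kJ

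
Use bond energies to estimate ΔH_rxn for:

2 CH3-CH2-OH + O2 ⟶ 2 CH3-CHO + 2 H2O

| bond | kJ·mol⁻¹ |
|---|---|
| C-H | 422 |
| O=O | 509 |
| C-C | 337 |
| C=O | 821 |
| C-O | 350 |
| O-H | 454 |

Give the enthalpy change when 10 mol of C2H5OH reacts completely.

Bonds broken (reactants):
  C-C: 2 × 337 = 674
  C-H: 10 × 422 = 4220
  C-O: 2 × 350 = 700
  O-H: 2 × 454 = 908
  O=O: 1 × 509 = 509
  Σ(broken) = 7011 kJ
Bonds formed (products):
  C-C: 2 × 337 = 674
  C-H: 8 × 422 = 3376
  C=O: 2 × 821 = 1642
  O-H: 4 × 454 = 1816
  Σ(formed) = 7508 kJ
ΔH = Σ(broken) − Σ(formed) = 7011 − 7508 = −497 kJ
For 5× the reaction as written: 5 × (−497) = −2485 kJ

ΔH = −2485 kJ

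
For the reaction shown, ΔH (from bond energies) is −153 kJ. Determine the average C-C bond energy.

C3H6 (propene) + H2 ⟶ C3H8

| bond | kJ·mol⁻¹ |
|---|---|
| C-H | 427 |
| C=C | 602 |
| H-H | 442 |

Let D be the C-C bond energy.
Σ(broken) = 1×D + 6×427 + 1×602 + 1×442 = 3606 + D
Σ(formed) = 2×D + 8×427 = 3416 + 2D
ΔH = Σ(broken) − Σ(formed) = (3606 + D) − (3416 + 2D) = +190 − D
Setting this equal to −153 kJ gives D = 343 kJ/mol.

D(C-C) ≈ 343 kJ/mol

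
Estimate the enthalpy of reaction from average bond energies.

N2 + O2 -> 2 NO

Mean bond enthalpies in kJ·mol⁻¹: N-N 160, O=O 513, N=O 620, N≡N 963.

ΔH ≈ +236 kJ

Bonds broken (reactants):
  N≡N: 1 × 963 = 963
  O=O: 1 × 513 = 513
  Σ(broken) = 1476 kJ
Bonds formed (products):
  N=O: 2 × 620 = 1240
  Σ(formed) = 1240 kJ
ΔH = Σ(broken) − Σ(formed) = 1476 − 1240 = +236 kJ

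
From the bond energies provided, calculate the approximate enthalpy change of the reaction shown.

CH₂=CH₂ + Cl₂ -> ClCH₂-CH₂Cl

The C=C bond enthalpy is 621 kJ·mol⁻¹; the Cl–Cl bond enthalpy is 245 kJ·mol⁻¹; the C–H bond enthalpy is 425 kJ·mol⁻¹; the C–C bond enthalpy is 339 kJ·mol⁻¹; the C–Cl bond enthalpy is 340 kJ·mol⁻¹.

Bonds broken (reactants):
  C–H: 4 × 425 = 1700
  C=C: 1 × 621 = 621
  Cl–Cl: 1 × 245 = 245
  Σ(broken) = 2566 kJ
Bonds formed (products):
  C–C: 1 × 339 = 339
  C–Cl: 2 × 340 = 680
  C–H: 4 × 425 = 1700
  Σ(formed) = 2719 kJ
ΔH = Σ(broken) − Σ(formed) = 2566 − 2719 = −153 kJ

ΔH ≈ −153 kJ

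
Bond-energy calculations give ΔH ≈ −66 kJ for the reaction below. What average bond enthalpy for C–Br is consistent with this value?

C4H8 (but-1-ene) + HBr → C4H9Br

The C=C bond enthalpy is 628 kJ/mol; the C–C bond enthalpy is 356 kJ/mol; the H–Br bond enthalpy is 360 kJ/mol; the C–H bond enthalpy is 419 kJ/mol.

D(C–Br) ≈ 279 kJ/mol

Let D be the C–Br bond energy.
Σ(broken) = 2×356 + 8×419 + 1×628 + 1×360 = 5052
Σ(formed) = 1×D + 3×356 + 9×419 = 4839 + D
ΔH = Σ(broken) − Σ(formed) = (5052) − (4839 + D) = +213 − D
Setting this equal to −66 kJ gives D = 279 kJ/mol.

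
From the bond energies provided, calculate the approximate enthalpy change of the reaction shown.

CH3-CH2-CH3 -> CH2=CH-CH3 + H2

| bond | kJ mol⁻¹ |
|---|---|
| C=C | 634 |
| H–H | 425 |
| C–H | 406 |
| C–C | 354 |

Bonds broken (reactants):
  C–C: 2 × 354 = 708
  C–H: 8 × 406 = 3248
  Σ(broken) = 3956 kJ
Bonds formed (products):
  C–C: 1 × 354 = 354
  C–H: 6 × 406 = 2436
  C=C: 1 × 634 = 634
  H–H: 1 × 425 = 425
  Σ(formed) = 3849 kJ
ΔH = Σ(broken) − Σ(formed) = 3956 − 3849 = +107 kJ

ΔH ≈ +107 kJ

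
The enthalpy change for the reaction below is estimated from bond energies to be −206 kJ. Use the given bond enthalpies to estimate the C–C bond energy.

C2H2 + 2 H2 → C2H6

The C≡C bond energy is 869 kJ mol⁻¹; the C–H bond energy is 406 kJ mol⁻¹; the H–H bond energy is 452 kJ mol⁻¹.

D(C–C) ≈ 355 kJ/mol

Let D be the C–C bond energy.
Σ(broken) = 1×869 + 2×406 + 2×452 = 2585
Σ(formed) = 1×D + 6×406 = 2436 + D
ΔH = Σ(broken) − Σ(formed) = (2585) − (2436 + D) = +149 − D
Setting this equal to −206 kJ gives D = 355 kJ/mol.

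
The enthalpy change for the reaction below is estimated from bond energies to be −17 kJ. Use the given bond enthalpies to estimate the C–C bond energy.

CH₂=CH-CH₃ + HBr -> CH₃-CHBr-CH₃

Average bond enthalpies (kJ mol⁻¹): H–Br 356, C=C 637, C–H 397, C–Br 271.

D(C–C) ≈ 342 kJ/mol

Let D be the C–C bond energy.
Σ(broken) = 1×D + 6×397 + 1×637 + 1×356 = 3375 + D
Σ(formed) = 1×271 + 2×D + 7×397 = 3050 + 2D
ΔH = Σ(broken) − Σ(formed) = (3375 + D) − (3050 + 2D) = +325 − D
Setting this equal to −17 kJ gives D = 342 kJ/mol.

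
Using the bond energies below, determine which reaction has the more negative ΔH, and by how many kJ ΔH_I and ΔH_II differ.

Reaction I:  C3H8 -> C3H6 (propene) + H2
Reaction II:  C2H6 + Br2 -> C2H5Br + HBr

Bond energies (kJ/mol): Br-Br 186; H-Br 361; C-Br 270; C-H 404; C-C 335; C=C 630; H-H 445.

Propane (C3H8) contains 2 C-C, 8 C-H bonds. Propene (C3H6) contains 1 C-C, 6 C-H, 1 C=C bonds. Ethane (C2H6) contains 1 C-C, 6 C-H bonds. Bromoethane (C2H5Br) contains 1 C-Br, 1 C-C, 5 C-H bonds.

Reaction II, by 109 kJ

Reaction I:
  Bonds broken (reactants):
    C-C: 2 × 335 = 670
    C-H: 8 × 404 = 3232
    Σ(broken) = 3902 kJ
  Bonds formed (products):
    C-C: 1 × 335 = 335
    C-H: 6 × 404 = 2424
    C=C: 1 × 630 = 630
    H-H: 1 × 445 = 445
    Σ(formed) = 3834 kJ
  ΔH_I = 3902 − 3834 = +68 kJ
Reaction II:
  Bonds broken (reactants):
    Br-Br: 1 × 186 = 186
    C-C: 1 × 335 = 335
    C-H: 6 × 404 = 2424
    Σ(broken) = 2945 kJ
  Bonds formed (products):
    C-Br: 1 × 270 = 270
    C-C: 1 × 335 = 335
    C-H: 5 × 404 = 2020
    H-Br: 1 × 361 = 361
    Σ(formed) = 2986 kJ
  ΔH_II = 2945 − 2986 = −41 kJ
ΔH_I − ΔH_II = +109 kJ, so reaction II has the more negative ΔH; |ΔH_I − ΔH_II| = 109 kJ.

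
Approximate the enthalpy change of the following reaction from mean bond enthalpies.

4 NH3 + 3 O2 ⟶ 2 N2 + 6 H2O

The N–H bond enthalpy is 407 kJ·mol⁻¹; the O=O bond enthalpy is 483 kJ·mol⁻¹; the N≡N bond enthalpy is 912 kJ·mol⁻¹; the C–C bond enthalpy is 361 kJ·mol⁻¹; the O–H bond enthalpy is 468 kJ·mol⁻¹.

Bonds broken (reactants):
  N–H: 12 × 407 = 4884
  O=O: 3 × 483 = 1449
  Σ(broken) = 6333 kJ
Bonds formed (products):
  N≡N: 2 × 912 = 1824
  O–H: 12 × 468 = 5616
  Σ(formed) = 7440 kJ
ΔH = Σ(broken) − Σ(formed) = 6333 − 7440 = −1107 kJ

ΔH ≈ −1107 kJ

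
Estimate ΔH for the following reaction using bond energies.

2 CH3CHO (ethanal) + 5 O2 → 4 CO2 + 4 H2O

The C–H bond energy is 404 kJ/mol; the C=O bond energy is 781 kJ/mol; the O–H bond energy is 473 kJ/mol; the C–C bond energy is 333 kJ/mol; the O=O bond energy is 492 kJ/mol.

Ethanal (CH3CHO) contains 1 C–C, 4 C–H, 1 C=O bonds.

Bonds broken (reactants):
  C–C: 2 × 333 = 666
  C–H: 8 × 404 = 3232
  C=O: 2 × 781 = 1562
  O=O: 5 × 492 = 2460
  Σ(broken) = 7920 kJ
Bonds formed (products):
  C=O: 8 × 781 = 6248
  O–H: 8 × 473 = 3784
  Σ(formed) = 10032 kJ
ΔH = Σ(broken) − Σ(formed) = 7920 − 10032 = −2112 kJ

ΔH ≈ −2112 kJ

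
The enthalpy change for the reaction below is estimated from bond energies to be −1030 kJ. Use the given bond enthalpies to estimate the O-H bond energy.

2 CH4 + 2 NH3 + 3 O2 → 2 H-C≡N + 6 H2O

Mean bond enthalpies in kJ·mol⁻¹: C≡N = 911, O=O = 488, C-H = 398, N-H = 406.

D(O-H) ≈ 458 kJ/mol

Let D be the O-H bond energy.
Σ(broken) = 8×398 + 6×406 + 3×488 = 7084
Σ(formed) = 2×911 + 2×398 + 12×D = 2618 + 12D
ΔH = Σ(broken) − Σ(formed) = (7084) − (2618 + 12D) = +4466 − 12D
Setting this equal to −1030 kJ gives 12D = 5496, so D = 458 kJ/mol.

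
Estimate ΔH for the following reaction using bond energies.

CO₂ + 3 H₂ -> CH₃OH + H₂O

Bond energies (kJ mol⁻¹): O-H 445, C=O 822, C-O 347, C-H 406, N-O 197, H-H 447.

Bonds broken (reactants):
  C=O: 2 × 822 = 1644
  H-H: 3 × 447 = 1341
  Σ(broken) = 2985 kJ
Bonds formed (products):
  C-H: 3 × 406 = 1218
  C-O: 1 × 347 = 347
  O-H: 3 × 445 = 1335
  Σ(formed) = 2900 kJ
ΔH = Σ(broken) − Σ(formed) = 2985 − 2900 = +85 kJ

ΔH ≈ +85 kJ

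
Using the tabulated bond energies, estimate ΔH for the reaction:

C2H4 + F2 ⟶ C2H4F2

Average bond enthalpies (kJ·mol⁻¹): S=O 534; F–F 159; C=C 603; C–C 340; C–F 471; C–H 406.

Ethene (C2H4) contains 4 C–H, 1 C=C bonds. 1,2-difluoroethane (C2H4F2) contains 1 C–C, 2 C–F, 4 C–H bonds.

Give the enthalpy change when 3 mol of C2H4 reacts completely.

Bonds broken (reactants):
  C–H: 4 × 406 = 1624
  C=C: 1 × 603 = 603
  F–F: 1 × 159 = 159
  Σ(broken) = 2386 kJ
Bonds formed (products):
  C–C: 1 × 340 = 340
  C–F: 2 × 471 = 942
  C–H: 4 × 406 = 1624
  Σ(formed) = 2906 kJ
ΔH = Σ(broken) − Σ(formed) = 2386 − 2906 = −520 kJ
For 3× the reaction as written: 3 × (−520) = −1560 kJ

ΔH = −1560 kJ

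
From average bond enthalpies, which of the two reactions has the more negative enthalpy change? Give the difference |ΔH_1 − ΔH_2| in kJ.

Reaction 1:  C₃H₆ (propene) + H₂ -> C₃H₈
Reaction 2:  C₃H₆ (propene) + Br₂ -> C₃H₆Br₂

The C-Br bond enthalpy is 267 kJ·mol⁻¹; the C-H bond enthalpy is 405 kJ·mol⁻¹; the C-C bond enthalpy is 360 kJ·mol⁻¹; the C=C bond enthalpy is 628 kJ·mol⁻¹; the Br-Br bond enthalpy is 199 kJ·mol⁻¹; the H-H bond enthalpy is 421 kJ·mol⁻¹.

Reaction 1:
  Bonds broken (reactants):
    C-C: 1 × 360 = 360
    C-H: 6 × 405 = 2430
    C=C: 1 × 628 = 628
    H-H: 1 × 421 = 421
    Σ(broken) = 3839 kJ
  Bonds formed (products):
    C-C: 2 × 360 = 720
    C-H: 8 × 405 = 3240
    Σ(formed) = 3960 kJ
  ΔH_1 = 3839 − 3960 = −121 kJ
Reaction 2:
  Bonds broken (reactants):
    Br-Br: 1 × 199 = 199
    C-C: 1 × 360 = 360
    C-H: 6 × 405 = 2430
    C=C: 1 × 628 = 628
    Σ(broken) = 3617 kJ
  Bonds formed (products):
    C-Br: 2 × 267 = 534
    C-C: 2 × 360 = 720
    C-H: 6 × 405 = 2430
    Σ(formed) = 3684 kJ
  ΔH_2 = 3617 − 3684 = −67 kJ
ΔH_1 − ΔH_2 = −54 kJ, so reaction 1 has the more negative ΔH; |ΔH_1 − ΔH_2| = 54 kJ.

Reaction 1, by 54 kJ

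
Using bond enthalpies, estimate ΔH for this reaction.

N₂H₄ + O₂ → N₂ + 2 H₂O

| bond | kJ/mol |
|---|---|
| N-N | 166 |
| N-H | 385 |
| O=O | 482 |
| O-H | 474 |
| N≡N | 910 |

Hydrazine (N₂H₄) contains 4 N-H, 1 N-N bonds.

Bonds broken (reactants):
  N-H: 4 × 385 = 1540
  N-N: 1 × 166 = 166
  O=O: 1 × 482 = 482
  Σ(broken) = 2188 kJ
Bonds formed (products):
  N≡N: 1 × 910 = 910
  O-H: 4 × 474 = 1896
  Σ(formed) = 2806 kJ
ΔH = Σ(broken) − Σ(formed) = 2188 − 2806 = −618 kJ

ΔH ≈ −618 kJ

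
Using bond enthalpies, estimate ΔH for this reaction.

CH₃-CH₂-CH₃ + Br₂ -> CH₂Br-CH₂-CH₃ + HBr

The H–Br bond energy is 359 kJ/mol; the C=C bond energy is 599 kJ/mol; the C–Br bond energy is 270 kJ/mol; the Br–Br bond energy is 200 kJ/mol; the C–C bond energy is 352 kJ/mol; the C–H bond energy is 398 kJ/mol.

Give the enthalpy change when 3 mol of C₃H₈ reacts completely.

Bonds broken (reactants):
  Br–Br: 1 × 200 = 200
  C–C: 2 × 352 = 704
  C–H: 8 × 398 = 3184
  Σ(broken) = 4088 kJ
Bonds formed (products):
  C–Br: 1 × 270 = 270
  C–C: 2 × 352 = 704
  C–H: 7 × 398 = 2786
  H–Br: 1 × 359 = 359
  Σ(formed) = 4119 kJ
ΔH = Σ(broken) − Σ(formed) = 4088 − 4119 = −31 kJ
For 3× the reaction as written: 3 × (−31) = −93 kJ

ΔH = −93 kJ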